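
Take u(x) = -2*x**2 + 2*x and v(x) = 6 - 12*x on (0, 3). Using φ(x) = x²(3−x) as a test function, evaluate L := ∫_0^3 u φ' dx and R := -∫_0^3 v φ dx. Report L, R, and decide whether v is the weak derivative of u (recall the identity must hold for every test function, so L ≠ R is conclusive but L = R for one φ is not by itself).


LHS = 351/10, RHS = 1053/10. No, v is not the weak derivative of u.

u(x) = -2*x**2 + 2*x, classical derivative u'(x) = 2 - 4*x.
φ(x) = x²(3−x), so φ'(x) = 3*x*(2 - x).
Note φ(0) = φ(3) = 0, so the boundary term u·φ vanishes.
LHS = ∫_0^3 u(x) φ'(x) dx = ∫_0^3 (6*x^4 - 18*x^3 + 12*x^2) dx. Term by term:
  ∫_0^3 6*x^4 dx = 1458/5;  ∫_0^3 -18*x^3 dx = -729/2;  ∫_0^3 12*x^2 dx = 108.
Sum: 1458/5 − 729/2 + 108 = 351/10.
So LHS = 351/10.
∫_0^3 v(x) φ(x) dx = ∫_0^3 (12*x^4 - 42*x^3 + 18*x^2) dx. Term by term:
  ∫_0^3 12*x^4 dx = 2916/5;  ∫_0^3 -42*x^3 dx = -1701/2;  ∫_0^3 18*x^2 dx = 162.
Sum: 2916/5 − 1701/2 + 162 = -1053/10.
So RHS = -∫_0^3 v(x) φ(x) dx = 1053/10.
LHS − RHS = -351/5 ≠ 0, so the identity fails.
(For a valid weak derivative the identity must hold for EVERY test function, in particular this one. The failure shows v is NOT the weak derivative of u.)
Correct weak derivative would be u'(x) = 2 - 4*x.


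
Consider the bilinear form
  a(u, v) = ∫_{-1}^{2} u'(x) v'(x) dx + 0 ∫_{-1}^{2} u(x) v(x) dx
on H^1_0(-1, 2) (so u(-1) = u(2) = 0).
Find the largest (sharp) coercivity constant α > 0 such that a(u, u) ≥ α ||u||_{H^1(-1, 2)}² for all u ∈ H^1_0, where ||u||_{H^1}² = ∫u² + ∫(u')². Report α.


α = π^2/(9 + π^2)

Coercivity of a(·,·) on H^1_0(-1, 2) means a(u, u) ≥ α ||u||_{H^1}² for every u ∈ H^1_0.
The interval has length L = 3, and Poincaré/coercivity depend only on L. Here a(u, u) = ∫(u')² + (0)·∫u².
Here c = 0, so a(u,u) = ∫(u')² alone. The condition a(u,u) ≥ α||u||_{H^1}² reads (1−α)∫(u')² ≥ (α−c)∫u². Any admissible α is ≤ 1 (rapidly oscillating u have ∫u²/∫(u')² → 0), and α = 1 would force 0 ≥ (1−c)∫u², impossible since c < 1; so 1−α > 0. By the sharp Poincaré inequality on H^1_0 of an interval of length L, ∫(u')² ≥ (π/L)²∫u² with equality for the first sine mode sin(π(x−x₀)/L) (x₀ the left endpoint), so the inequality holds for all u iff (1−α)(π/L)² ≥ α − c, i.e. α ≤ ((π/L)² + c)/((π/L)² + 1) = (1 + c(L/π)²)/(1 + (L/π)²). (Direct route, valid since c ≤ 0: Poincaré gives c∫u² ≥ c(L/π)²∫(u')², so a(u,u) ≥ (1 + c(L/π)²)∫(u')², while ||u||_{H^1}² ≤ (1 + (L/π)²)∫(u')²; dividing yields the same α.) With (π/L)² = π^2/9 and c = 0, the largest admissible constant is α = ((π/L)² + c)/((π/L)² + 1).
Simplifying, α = π^2/(9 + π^2).


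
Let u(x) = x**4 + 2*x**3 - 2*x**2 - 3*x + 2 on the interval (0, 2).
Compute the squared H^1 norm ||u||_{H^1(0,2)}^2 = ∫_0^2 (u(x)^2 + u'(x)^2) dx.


||u||_{H^1}^2 = 39782/63

The H^1 norm (squared) on an interval (0, L) is
  ||u||_{H^1}^2 = ∫_0^L u(x)^2 dx + ∫_0^L u'(x)^2 dx.
Compute u'(x) = 4*x**3 + 6*x**2 - 4*x - 3.
Then u(x)^2 = x**8 + 4*x**7 - 14*x**5 - 4*x**4 + 20*x**3 + x**2 - 12*x + 4 and u'(x)^2 = 16*x**6 + 48*x**5 + 4*x**4 - 72*x**3 - 20*x**2 + 24*x + 9.
Integrate each monomial from 0 to 2 using ∫_0^2 c·x^n dx = c·2^(n+1)/(n+1):
  ∫_0^2 u(x)^2 dx = ∫_0^2 (x^8 + 4*x^7 - 14*x^5 - 4*x^4 + 20*x^3 + x^2 - 12*x + 4) dx. Term by term:
    ∫_0^2 x^8 dx = 512/9;  ∫_0^2 4*x^7 dx = 128;  ∫_0^2 -14*x^5 dx = -448/3;
    ∫_0^2 -4*x^4 dx = -128/5;  ∫_0^2 20*x^3 dx = 80;  ∫_0^2 x^2 dx = 8/3;
    ∫_0^2 -12*x dx = -24;  ∫_0^2 4 dx = 8.
  Sum: 512/9 + 128 − 448/3 − 128/5 + 80 + 8/3 − 24 + 8 = 3448/45.
  ∫_0^2 u'(x)^2 dx = ∫_0^2 (16*x^6 + 48*x^5 + 4*x^4 - 72*x^3 - 20*x^2 + 24*x + 9) dx. Term by term:
    ∫_0^2 16*x^6 dx = 2048/7;  ∫_0^2 48*x^5 dx = 512;  ∫_0^2 4*x^4 dx = 128/5;
    ∫_0^2 -72*x^3 dx = -288;  ∫_0^2 -20*x^2 dx = -160/3;  ∫_0^2 24*x dx = 48;
    ∫_0^2 9 dx = 18.
  Sum: 2048/7 + 512 + 128/5 − 288 − 160/3 + 48 + 18 = 58258/105.
Adding: ||u||_{H^1}^2 = 3448/45 + 58258/105 = 39782/63.


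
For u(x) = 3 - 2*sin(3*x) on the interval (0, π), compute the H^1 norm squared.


||u||_{H^1(0,π)}^2 = -8 + 29*π

u'(x) = -6*cos(3*x).
Expand u² and (u')² and integrate term by term on (0, π), using: for integers n ≥ 1, ∫_0^π sin²(nx) dx = ∫_0^π cos²(nx) dx = π/2; for n ≠ n', ∫_0^π sin(nx)sin(n'x) dx = ∫_0^π cos(nx)cos(n'x) dx = 0; and by product-to-sum, ∫_0^π sin(nx)cos(n'x) dx = ½∫_0^π [sin((n+n')x) + sin((n−n')x)] dx, which is 0 when n+n' is even and 2n/(n²−n'²) when n+n' is odd (it need not vanish on (0, π)). For the constant mode: ∫_0^π 1 dx = π, ∫_0^π cos(nx) dx = 0, ∫_0^π sin(nx) dx = (1−(−1)^n)/n.
  u² squared terms: (3)²·∫1 dx = 9·π = 9*π;  (-2)²·∫sin(3x)² dx = 4·π/2 = 2*π.
  u² cross terms: 2·(3)·(-2)·∫1·sin(3x) dx = -12·(2/3) = -8.
  So ∫_0^π u² dx = 9*π + 2*π − 8 = -8 + 11*π.
  (u')² squared terms: (-6)²·∫cos(3x)² dx = 36·π/2 = 18*π.
  So ∫_0^π (u')² dx = 18*π.
||u||_{H^1}^2 = (-8 + 11*π) + (18*π) = -8 + 29*π.


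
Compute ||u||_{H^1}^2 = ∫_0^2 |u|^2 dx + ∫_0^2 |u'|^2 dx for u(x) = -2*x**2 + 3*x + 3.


||u||_{H^1}^2 = 544/15

The H^1 norm (squared) on an interval (0, L) is
  ||u||_{H^1}^2 = ∫_0^L u(x)^2 dx + ∫_0^L u'(x)^2 dx.
Compute u'(x) = 3 - 4*x.
Then u(x)^2 = 4*x**4 - 12*x**3 - 3*x**2 + 18*x + 9 and u'(x)^2 = 16*x**2 - 24*x + 9.
Integrate each monomial from 0 to 2 using ∫_0^2 c·x^n dx = c·2^(n+1)/(n+1):
  ∫_0^2 u(x)^2 dx = ∫_0^2 (4*x^4 - 12*x^3 - 3*x^2 + 18*x + 9) dx. Term by term:
    ∫_0^2 4*x^4 dx = 128/5;  ∫_0^2 -12*x^3 dx = -48;  ∫_0^2 -3*x^2 dx = -8;
    ∫_0^2 18*x dx = 36;  ∫_0^2 9 dx = 18.
  Sum: 128/5 − 48 − 8 + 36 + 18 = 118/5.
  ∫_0^2 u'(x)^2 dx = ∫_0^2 (16*x^2 - 24*x + 9) dx. Term by term:
    ∫_0^2 16*x^2 dx = 128/3;  ∫_0^2 -24*x dx = -48;  ∫_0^2 9 dx = 18.
  Sum: 128/3 − 48 + 18 = 38/3.
Adding: ||u||_{H^1}^2 = 118/5 + 38/3 = 544/15.


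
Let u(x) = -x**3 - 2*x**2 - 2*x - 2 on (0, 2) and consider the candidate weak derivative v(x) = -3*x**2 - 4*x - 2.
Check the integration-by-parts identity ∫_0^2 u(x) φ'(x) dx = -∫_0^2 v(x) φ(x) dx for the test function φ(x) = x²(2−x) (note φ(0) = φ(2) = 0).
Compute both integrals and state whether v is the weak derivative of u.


LHS = 232/15, RHS = 232/15. Yes, v = u' weakly.

u(x) = -x**3 - 2*x**2 - 2*x - 2, classical derivative u'(x) = -3*x**2 - 4*x - 2.
φ(x) = x²(2−x), so φ'(x) = x*(4 - 3*x).
Note φ(0) = φ(2) = 0, so the boundary term u·φ vanishes.
LHS = ∫_0^2 u(x) φ'(x) dx = ∫_0^2 (3*x^5 + 2*x^4 - 2*x^3 - 2*x^2 - 8*x) dx. Term by term:
  ∫_0^2 3*x^5 dx = 32;  ∫_0^2 2*x^4 dx = 64/5;  ∫_0^2 -2*x^3 dx = -8;
  ∫_0^2 -2*x^2 dx = -16/3;  ∫_0^2 -8*x dx = -16.
Sum: 32 + 64/5 − 8 − 16/3 − 16 = 232/15.
So LHS = 232/15.
∫_0^2 v(x) φ(x) dx = ∫_0^2 (3*x^5 - 2*x^4 - 6*x^3 - 4*x^2) dx. Term by term:
  ∫_0^2 3*x^5 dx = 32;  ∫_0^2 -2*x^4 dx = -64/5;  ∫_0^2 -6*x^3 dx = -24;
  ∫_0^2 -4*x^2 dx = -32/3.
Sum: 32 − 64/5 − 24 − 32/3 = -232/15.
So RHS = -∫_0^2 v(x) φ(x) dx = 232/15.
LHS = RHS, so the identity holds for this test φ.
Moreover u is smooth here and v(x) = u'(x) = -3*x**2 - 4*x - 2 pointwise, so the identity holds for every test function. Hence v is the weak derivative of u.


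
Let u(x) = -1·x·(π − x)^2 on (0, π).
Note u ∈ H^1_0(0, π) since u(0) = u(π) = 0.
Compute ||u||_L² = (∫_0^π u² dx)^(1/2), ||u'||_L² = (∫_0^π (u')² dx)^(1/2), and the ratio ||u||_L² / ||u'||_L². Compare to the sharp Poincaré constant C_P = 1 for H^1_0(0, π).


||u||_L² / ||u'||_L² = sqrt(14)*π/14 < C_P = 1.

u(x) = -1·x·(π − x)^2, so u'(x) = (π - 3*x)*(x - π).
u(x) = -1·x·(π − x)^2 vanishes at x = 0 and x = π, so u ∈ H^1_0(0, π). Differentiate via the product rule and integrate the resulting polynomials term by term.
  ∫_0^π u² dx = ∫_0^π (x^6 - 4*π*x^5 + 6*π^2*x^4 - 4*π^3*x^3 + π^4*x^2) dx. Term by term:
    ∫_0^π x^6 dx = π^7/7;  ∫_0^π -4*π*x^5 dx = -2*π^7/3;  ∫_0^π 6*π^2*x^4 dx = 6*π^7/5;
    ∫_0^π -4*π^3*x^3 dx = -π^7;  ∫_0^π π^4*x^2 dx = π^7/3.
  Sum: π^7/7 − 2*π^7/3 + 6*π^7/5 − π^7 + π^7/3 = π^7/105.
  ∫_0^π (u')² dx = ∫_0^π (9*x^4 - 24*π*x^3 + 22*π^2*x^2 - 8*π^3*x + π^4) dx. Term by term:
    ∫_0^π 9*x^4 dx = 9*π^5/5;  ∫_0^π -24*π*x^3 dx = -6*π^5;  ∫_0^π 22*π^2*x^2 dx = 22*π^5/3;
    ∫_0^π -8*π^3*x dx = -4*π^5;  ∫_0^π π^4 dx = π^5.
  Sum: 9*π^5/5 − 6*π^5 + 22*π^5/3 − 4*π^5 + π^5 = 2*π^5/15.
∫_0^π u² dx = π^7/105, so ||u||_L² = sqrt(105)*π^(7/2)/105.
∫_0^π (u')² dx = 2*π^5/15, so ||u'||_L² = sqrt(30)*π^(5/2)/15.
Ratio ||u||_L² / ||u'||_L² = sqrt(14)*π/14.
Sharp Poincaré constant on H^1_0(0, π) is C_P = L/π = 1, achieved by sin(x).
A polynomial bump cannot attain the sharp Poincaré constant (only the first sine eigenfunction does), so the ratio is strictly less than C_P, consistent with ||u||_L² ≤ C_P ||u'||_L².


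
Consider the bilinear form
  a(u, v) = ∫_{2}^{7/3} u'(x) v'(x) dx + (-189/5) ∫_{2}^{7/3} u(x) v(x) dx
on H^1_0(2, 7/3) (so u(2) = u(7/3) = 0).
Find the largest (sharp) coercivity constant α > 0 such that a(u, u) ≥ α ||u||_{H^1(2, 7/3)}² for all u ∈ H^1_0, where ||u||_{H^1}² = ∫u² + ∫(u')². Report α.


α = 9*(-21 + 5*π^2)/(5*(1 + 9*π^2))

Coercivity of a(·,·) on H^1_0(2, 7/3) means a(u, u) ≥ α ||u||_{H^1}² for every u ∈ H^1_0.
The interval has length L = 1/3, and Poincaré/coercivity depend only on L. Here a(u, u) = ∫(u')² + (-189/5)·∫u².
Here c = -189/5 < 0 with |c| < (π/L)² = 9*π^2, so coercivity still holds. The condition a(u,u) ≥ α||u||_{H^1}² reads (1−α)∫(u')² ≥ (α−c)∫u². Any admissible α is ≤ 1 (rapidly oscillating u have ∫u²/∫(u')² → 0), and α = 1 would force 0 ≥ (1−c)∫u², impossible since c < 1; so 1−α > 0. By the sharp Poincaré inequality on H^1_0 of an interval of length L, ∫(u')² ≥ (π/L)²∫u² with equality for the first sine mode sin(π(x−x₀)/L) (x₀ the left endpoint), so the inequality holds for all u iff (1−α)(π/L)² ≥ α − c, i.e. α ≤ ((π/L)² + c)/((π/L)² + 1) = (1 + c(L/π)²)/(1 + (L/π)²). (Direct route, valid since c ≤ 0: Poincaré gives c∫u² ≥ c(L/π)²∫(u')², so a(u,u) ≥ (1 + c(L/π)²)∫(u')², while ||u||_{H^1}² ≤ (1 + (L/π)²)∫(u')²; dividing yields the same α.) With (π/L)² = 9*π^2 and c = -189/5, the largest admissible constant is α = ((π/L)² + c)/((π/L)² + 1).
Simplifying, α = 9*(-21 + 5*π^2)/(5*(1 + 9*π^2)).


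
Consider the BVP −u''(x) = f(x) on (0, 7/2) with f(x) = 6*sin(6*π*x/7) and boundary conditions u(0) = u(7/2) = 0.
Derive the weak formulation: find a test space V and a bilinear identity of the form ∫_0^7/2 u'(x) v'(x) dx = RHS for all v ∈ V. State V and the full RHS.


V = H^1_0(0, 7/2) (so v(0) = v(7/2) = 0); weak form: ∫_0^7/2 u'v' dx = ∫_0^7/2 (6*sin(6*π*x/7)) v dx for all v ∈ V.

Multiply both sides by a test function v and integrate from 0 to 7/2:
  ∫_0^7/2 −u''(x) v(x) dx = ∫_0^7/2 f(x) v(x) dx.
Integrate the LHS by parts once:
  ∫_0^7/2 −u'' v dx = −[u'(x) v(x)]_0^7/2 + ∫_0^7/2 u'(x) v'(x) dx.
Thus ∫_0^7/2 u'(x) v'(x) dx = ∫_0^7/2 f(x) v(x) dx + [u'(x) v(x)]_0^7/2.
Choose V so that boundary terms are either known or forced to vanish.
u is Dirichlet: u(0) = u(7/2) = 0. Let V = H^1_0(0, 7/2); then v(0) = v(7/2) = 0, and [u' v]_0^7/2 = 0.
Weak formulation: find u (satisfying any essential BC) such that ∫_0^7/2 u'(x) v'(x) dx = ∫_0^7/2 f v dx for all v ∈ V.
Substituting f(x) = 6*sin(6*π*x/7), the right-hand side is ∫_0^7/2 (6*sin(6*π*x/7)) v dx.


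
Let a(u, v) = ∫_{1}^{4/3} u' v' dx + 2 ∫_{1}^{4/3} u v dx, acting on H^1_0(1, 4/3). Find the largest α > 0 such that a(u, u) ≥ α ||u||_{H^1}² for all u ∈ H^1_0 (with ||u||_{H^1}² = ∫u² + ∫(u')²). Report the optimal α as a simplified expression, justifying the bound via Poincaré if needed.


α = 1

Coercivity of a(·,·) on H^1_0(1, 4/3) means a(u, u) ≥ α ||u||_{H^1}² for every u ∈ H^1_0.
The interval has length L = 1/3, and Poincaré/coercivity depend only on L. Here a(u, u) = ∫(u')² + (2)·∫u².
Here c = 2 ≥ 1, so a(u,u) = ∫(u')² + c∫u² ≥ ∫(u')² + ∫u² = ||u||_{H^1}², i.e. α = 1 works. No larger α is possible: a(u,u) ≥ α||u||_{H^1}² means (1−α)∫(u')² ≥ (α−c)∫u², and for the modes u_n = sin(nπ(x−x₀)/L) (x₀ the left endpoint) one has ∫u_n²/∫(u_n')² = (L/(nπ))² → 0, so a(u_n,u_n)/||u_n||_{H^1}² → 1. Hence the optimal constant is α = 1.
Therefore α = 1.


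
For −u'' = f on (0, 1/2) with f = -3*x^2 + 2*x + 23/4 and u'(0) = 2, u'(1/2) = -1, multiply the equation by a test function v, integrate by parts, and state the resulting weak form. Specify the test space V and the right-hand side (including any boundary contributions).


V = H^1(0, 1/2) (v unrestricted at boundary; u is determined up to an additive constant); weak form: ∫_0^1/2 u'v' dx = ∫_0^1/2 (-3*x^2 + 2*x + 23/4) v dx − v(1/2) − 2·v(0) for all v ∈ V.

Multiply both sides by a test function v and integrate from 0 to 1/2:
  ∫_0^1/2 −u''(x) v(x) dx = ∫_0^1/2 f(x) v(x) dx.
Integrate the LHS by parts once:
  ∫_0^1/2 −u'' v dx = −[u'(x) v(x)]_0^1/2 + ∫_0^1/2 u'(x) v'(x) dx.
Thus ∫_0^1/2 u'(x) v'(x) dx = ∫_0^1/2 f(x) v(x) dx + [u'(x) v(x)]_0^1/2.
Choose V so that boundary terms are either known or forced to vanish.
u has inhomogeneous Neumann u'(0) = 2, u'(1/2) = -1. [u' v]_0^1/2 = (-1)·v(1/2) − (2)·v(0) = − v(1/2) − 2·v(0). Take V = H^1(0, 1/2); boundary term becomes part of RHS.
Weak formulation: find u (satisfying any essential BC) such that ∫_0^1/2 u'(x) v'(x) dx = ∫_0^1/2 f v dx − v(1/2) − 2·v(0) for all v ∈ V (Neumann data are natural BCs: they enter the RHS as boundary terms).
Substituting f(x) = -3*x^2 + 2*x + 23/4, the right-hand side is ∫_0^1/2 (-3*x^2 + 2*x + 23/4) v dx − v(1/2) − 2·v(0).
Compatibility check (pure Neumann): taking v ≡ 1 ∈ V gives 0 = ∫_0^1/2 f dx + (-1) − (2), i.e. ∫_0^1/2 f dx must equal u'(0) − u'(1/2) = 3. Indeed ∫_0^1/2 (-3*x^2 + 2*x + 23/4) dx = 3, so the data are compatible. The solution is then unique only up to an additive constant (fix it e.g. by requiring ∫_0^1/2 u dx = 0).


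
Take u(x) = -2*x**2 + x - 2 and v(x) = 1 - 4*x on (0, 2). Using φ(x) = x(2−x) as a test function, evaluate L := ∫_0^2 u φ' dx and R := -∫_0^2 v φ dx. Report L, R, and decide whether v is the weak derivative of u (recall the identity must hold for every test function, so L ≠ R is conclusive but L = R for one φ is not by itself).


LHS = 4, RHS = 4. Yes, v = u' weakly.

u(x) = -2*x**2 + x - 2, classical derivative u'(x) = 1 - 4*x.
φ(x) = x(2−x), so φ'(x) = 2 - 2*x.
Note φ(0) = φ(2) = 0, so the boundary term u·φ vanishes.
LHS = ∫_0^2 u(x) φ'(x) dx = ∫_0^2 (4*x^3 - 6*x^2 + 6*x - 4) dx. Term by term:
  ∫_0^2 4*x^3 dx = 16;  ∫_0^2 -6*x^2 dx = -16;  ∫_0^2 6*x dx = 12;
  ∫_0^2 -4 dx = -8.
Sum: 16 − 16 + 12 − 8 = 4.
So LHS = 4.
∫_0^2 v(x) φ(x) dx = ∫_0^2 (4*x^3 - 9*x^2 + 2*x) dx. Term by term:
  ∫_0^2 4*x^3 dx = 16;  ∫_0^2 -9*x^2 dx = -24;  ∫_0^2 2*x dx = 4.
Sum: 16 − 24 + 4 = -4.
So RHS = -∫_0^2 v(x) φ(x) dx = 4.
LHS = RHS, so the identity holds for this test φ.
Moreover u is smooth here and v(x) = u'(x) = 1 - 4*x pointwise, so the identity holds for every test function. Hence v is the weak derivative of u.


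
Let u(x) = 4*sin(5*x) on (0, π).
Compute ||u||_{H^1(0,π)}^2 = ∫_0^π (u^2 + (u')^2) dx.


||u||_{H^1(0,π)}^2 = 208*π

u'(x) = 20*cos(5*x).
Expand u² and (u')² and integrate term by term on (0, π), using: for integers n ≥ 1, ∫_0^π sin²(nx) dx = ∫_0^π cos²(nx) dx = π/2; for n ≠ n', ∫_0^π sin(nx)sin(n'x) dx = ∫_0^π cos(nx)cos(n'x) dx = 0; and by product-to-sum, ∫_0^π sin(nx)cos(n'x) dx = ½∫_0^π [sin((n+n')x) + sin((n−n')x)] dx, which is 0 when n+n' is even and 2n/(n²−n'²) when n+n' is odd (it need not vanish on (0, π)).
  u² squared terms: (4)²·∫sin(5x)² dx = 16·π/2 = 8*π.
  So ∫_0^π u² dx = 8*π.
  (u')² squared terms: (20)²·∫cos(5x)² dx = 400·π/2 = 200*π.
  So ∫_0^π (u')² dx = 200*π.
||u||_{H^1}^2 = (8*π) + (200*π) = 208*π.


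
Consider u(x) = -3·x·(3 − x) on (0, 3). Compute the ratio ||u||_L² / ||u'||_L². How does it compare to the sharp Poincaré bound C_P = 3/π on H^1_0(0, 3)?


||u||_L² / ||u'||_L² = 3*sqrt(10)/10 < C_P = 3/π.

u(x) = -3·x·(3 − x), so u'(x) = 6*x - 9.
u(x) = -3·x·(3 − x) vanishes at x = 0 and x = 3, so u ∈ H^1_0(0, 3). Differentiate via the product rule and integrate the resulting polynomials term by term.
  ∫_0^3 u² dx = ∫_0^3 (9*x^4 - 54*x^3 + 81*x^2) dx. Term by term:
    ∫_0^3 9*x^4 dx = 2187/5;  ∫_0^3 -54*x^3 dx = -2187/2;  ∫_0^3 81*x^2 dx = 729.
  Sum: 2187/5 − 2187/2 + 729 = 729/10.
  ∫_0^3 (u')² dx = ∫_0^3 (36*x^2 - 108*x + 81) dx. Term by term:
    ∫_0^3 36*x^2 dx = 324;  ∫_0^3 -108*x dx = -486;  ∫_0^3 81 dx = 243.
  Sum: 324 − 486 + 243 = 81.
∫_0^3 u² dx = 729/10, so ||u||_L² = 27*sqrt(10)/10.
∫_0^3 (u')² dx = 81, so ||u'||_L² = 9.
Ratio ||u||_L² / ||u'||_L² = 3*sqrt(10)/10.
Sharp Poincaré constant on H^1_0(0, 3) is C_P = L/π = 3/π, achieved by sin(π/3·x).
A polynomial bump cannot attain the sharp Poincaré constant (only the first sine eigenfunction does), so the ratio is strictly less than C_P, consistent with ||u||_L² ≤ C_P ||u'||_L².


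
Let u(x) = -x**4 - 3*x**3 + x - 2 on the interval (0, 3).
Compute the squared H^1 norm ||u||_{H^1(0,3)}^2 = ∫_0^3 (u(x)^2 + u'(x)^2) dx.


||u||_{H^1}^2 = 3806301/140

The H^1 norm (squared) on an interval (0, L) is
  ||u||_{H^1}^2 = ∫_0^L u(x)^2 dx + ∫_0^L u'(x)^2 dx.
Compute u'(x) = -4*x**3 - 9*x**2 + 1.
Then u(x)^2 = x**8 + 6*x**7 + 9*x**6 - 2*x**5 - 2*x**4 + 12*x**3 + x**2 - 4*x + 4 and u'(x)^2 = 16*x**6 + 72*x**5 + 81*x**4 - 8*x**3 - 18*x**2 + 1.
Integrate each monomial from 0 to 3 using ∫_0^3 c·x^n dx = c·3^(n+1)/(n+1):
  ∫_0^3 u(x)^2 dx = ∫_0^3 (x^8 + 6*x^7 + 9*x^6 - 2*x^5 - 2*x^4 + 12*x^3 + x^2 - 4*x + 4) dx. Term by term:
    ∫_0^3 x^8 dx = 2187;  ∫_0^3 6*x^7 dx = 19683/4;  ∫_0^3 9*x^6 dx = 19683/7;
    ∫_0^3 -2*x^5 dx = -243;  ∫_0^3 -2*x^4 dx = -486/5;  ∫_0^3 12*x^3 dx = 243;
    ∫_0^3 x^2 dx = 9;  ∫_0^3 -4*x dx = -18;  ∫_0^3 4 dx = 12.
  Sum: 2187 + 19683/4 + 19683/7 − 243 − 486/5 + 243 + 9 − 18 + 12 = 1375557/140.
  ∫_0^3 u'(x)^2 dx = ∫_0^3 (16*x^6 + 72*x^5 + 81*x^4 - 8*x^3 - 18*x^2 + 1) dx. Term by term:
    ∫_0^3 16*x^6 dx = 34992/7;  ∫_0^3 72*x^5 dx = 8748;  ∫_0^3 81*x^4 dx = 19683/5;
    ∫_0^3 -8*x^3 dx = -162;  ∫_0^3 -18*x^2 dx = -162;  ∫_0^3 1 dx = 3.
  Sum: 34992/7 + 8748 + 19683/5 − 162 − 162 + 3 = 607686/35.
Adding: ||u||_{H^1}^2 = 1375557/140 + 607686/35 = 3806301/140.


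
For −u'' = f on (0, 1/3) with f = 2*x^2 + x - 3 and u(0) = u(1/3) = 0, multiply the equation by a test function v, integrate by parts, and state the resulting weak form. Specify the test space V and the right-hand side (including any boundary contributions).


V = H^1_0(0, 1/3) (so v(0) = v(1/3) = 0); weak form: ∫_0^1/3 u'v' dx = ∫_0^1/3 (2*x^2 + x - 3) v dx for all v ∈ V.

Multiply both sides by a test function v and integrate from 0 to 1/3:
  ∫_0^1/3 −u''(x) v(x) dx = ∫_0^1/3 f(x) v(x) dx.
Integrate the LHS by parts once:
  ∫_0^1/3 −u'' v dx = −[u'(x) v(x)]_0^1/3 + ∫_0^1/3 u'(x) v'(x) dx.
Thus ∫_0^1/3 u'(x) v'(x) dx = ∫_0^1/3 f(x) v(x) dx + [u'(x) v(x)]_0^1/3.
Choose V so that boundary terms are either known or forced to vanish.
u is Dirichlet: u(0) = u(1/3) = 0. Let V = H^1_0(0, 1/3); then v(0) = v(1/3) = 0, and [u' v]_0^1/3 = 0.
Weak formulation: find u (satisfying any essential BC) such that ∫_0^1/3 u'(x) v'(x) dx = ∫_0^1/3 f v dx for all v ∈ V.
Substituting f(x) = 2*x^2 + x - 3, the right-hand side is ∫_0^1/3 (2*x^2 + x - 3) v dx.


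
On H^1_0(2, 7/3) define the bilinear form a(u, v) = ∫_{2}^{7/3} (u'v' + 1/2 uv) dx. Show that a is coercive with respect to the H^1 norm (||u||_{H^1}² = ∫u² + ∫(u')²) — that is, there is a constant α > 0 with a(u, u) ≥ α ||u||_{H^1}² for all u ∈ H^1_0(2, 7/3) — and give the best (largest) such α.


α = (1 + 18*π^2)/(2*(1 + 9*π^2))

Coercivity of a(·,·) on H^1_0(2, 7/3) means a(u, u) ≥ α ||u||_{H^1}² for every u ∈ H^1_0.
The interval has length L = 1/3, and Poincaré/coercivity depend only on L. Here a(u, u) = ∫(u')² + (1/2)·∫u².
Here 0 < c = 1/2 < 1. The condition a(u,u) ≥ α||u||_{H^1}² reads (1−α)∫(u')² ≥ (α−c)∫u². Any admissible α is ≤ 1 (rapidly oscillating u have ∫u²/∫(u')² → 0), and α = 1 would force 0 ≥ (1−c)∫u², impossible since c < 1; so 1−α > 0. By the sharp Poincaré inequality on H^1_0 of an interval of length L, ∫(u')² ≥ (π/L)²∫u² with equality for the first sine mode sin(π(x−x₀)/L) (x₀ the left endpoint), so the inequality holds for all u iff (1−α)(π/L)² ≥ α − c, i.e. α ≤ ((π/L)² + c)/((π/L)² + 1) = (1 + c(L/π)²)/(1 + (L/π)²). With (π/L)² = 9*π^2 and c = 1/2, the largest admissible constant is α = ((π/L)² + c)/((π/L)² + 1).
Simplifying, α = (1 + 18*π^2)/(2*(1 + 9*π^2)).


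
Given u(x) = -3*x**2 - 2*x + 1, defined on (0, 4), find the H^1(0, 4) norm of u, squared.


||u||_{H^1}^2 = 52748/15

The H^1 norm (squared) on an interval (0, L) is
  ||u||_{H^1}^2 = ∫_0^L u(x)^2 dx + ∫_0^L u'(x)^2 dx.
Compute u'(x) = -6*x - 2.
Then u(x)^2 = 9*x**4 + 12*x**3 - 2*x**2 - 4*x + 1 and u'(x)^2 = 36*x**2 + 24*x + 4.
Integrate each monomial from 0 to 4 using ∫_0^4 c·x^n dx = c·4^(n+1)/(n+1):
  ∫_0^4 u(x)^2 dx = ∫_0^4 (9*x^4 + 12*x^3 - 2*x^2 - 4*x + 1) dx. Term by term:
    ∫_0^4 9*x^4 dx = 9216/5;  ∫_0^4 12*x^3 dx = 768;  ∫_0^4 -2*x^2 dx = -128/3;
    ∫_0^4 -4*x dx = -32;  ∫_0^4 1 dx = 4.
  Sum: 9216/5 + 768 − 128/3 − 32 + 4 = 38108/15.
  ∫_0^4 u'(x)^2 dx = ∫_0^4 (36*x^2 + 24*x + 4) dx. Term by term:
    ∫_0^4 36*x^2 dx = 768;  ∫_0^4 24*x dx = 192;  ∫_0^4 4 dx = 16.
  Sum: 768 + 192 + 16 = 976.
Adding: ||u||_{H^1}^2 = 38108/15 + 976 = 52748/15.


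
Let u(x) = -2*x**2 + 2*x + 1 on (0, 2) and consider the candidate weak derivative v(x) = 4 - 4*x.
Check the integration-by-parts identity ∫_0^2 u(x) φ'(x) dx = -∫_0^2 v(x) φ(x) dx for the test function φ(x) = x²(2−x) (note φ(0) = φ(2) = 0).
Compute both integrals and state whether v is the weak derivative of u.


LHS = 56/15, RHS = 16/15. No, v is not the weak derivative of u.

u(x) = -2*x**2 + 2*x + 1, classical derivative u'(x) = 2 - 4*x.
φ(x) = x²(2−x), so φ'(x) = x*(4 - 3*x).
Note φ(0) = φ(2) = 0, so the boundary term u·φ vanishes.
LHS = ∫_0^2 u(x) φ'(x) dx = ∫_0^2 (6*x^4 - 14*x^3 + 5*x^2 + 4*x) dx. Term by term:
  ∫_0^2 6*x^4 dx = 192/5;  ∫_0^2 -14*x^3 dx = -56;  ∫_0^2 5*x^2 dx = 40/3;
  ∫_0^2 4*x dx = 8.
Sum: 192/5 − 56 + 40/3 + 8 = 56/15.
So LHS = 56/15.
∫_0^2 v(x) φ(x) dx = ∫_0^2 (4*x^4 - 12*x^3 + 8*x^2) dx. Term by term:
  ∫_0^2 4*x^4 dx = 128/5;  ∫_0^2 -12*x^3 dx = -48;  ∫_0^2 8*x^2 dx = 64/3.
Sum: 128/5 − 48 + 64/3 = -16/15.
So RHS = -∫_0^2 v(x) φ(x) dx = 16/15.
LHS − RHS = 8/3 ≠ 0, so the identity fails.
(For a valid weak derivative the identity must hold for EVERY test function, in particular this one. The failure shows v is NOT the weak derivative of u.)
Correct weak derivative would be u'(x) = 2 - 4*x.


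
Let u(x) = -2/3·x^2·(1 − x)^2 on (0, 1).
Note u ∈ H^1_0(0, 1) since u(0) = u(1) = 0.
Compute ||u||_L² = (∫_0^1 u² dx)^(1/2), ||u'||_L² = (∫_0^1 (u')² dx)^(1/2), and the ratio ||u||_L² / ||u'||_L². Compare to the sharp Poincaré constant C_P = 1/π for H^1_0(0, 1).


||u||_L² / ||u'||_L² = sqrt(3)/6 < C_P = 1/π.

u(x) = -2/3·x^2·(1 − x)^2, so u'(x) = 4*x*(x*(1 - x) - (x - 1)^2)/3.
u(x) = -2/3·x^2·(1 − x)^2 vanishes at x = 0 and x = 1, so u ∈ H^1_0(0, 1). Differentiate via the product rule and integrate the resulting polynomials term by term.
  ∫_0^1 u² dx = ∫_0^1 (4*x^8/9 - 16*x^7/9 + 8*x^6/3 - 16*x^5/9 + 4*x^4/9) dx. Term by term:
    ∫_0^1 4*x^8/9 dx = 4/81;  ∫_0^1 -16*x^7/9 dx = -2/9;  ∫_0^1 8*x^6/3 dx = 8/21;
    ∫_0^1 -16*x^5/9 dx = -8/27;  ∫_0^1 4*x^4/9 dx = 4/45.
  Sum: 4/81 − 2/9 + 8/21 − 8/27 + 4/45 = 2/2835.
  ∫_0^1 (u')² dx = ∫_0^1 (64*x^6/9 - 64*x^5/3 + 208*x^4/9 - 32*x^3/3 + 16*x^2/9) dx. Term by term:
    ∫_0^1 64*x^6/9 dx = 64/63;  ∫_0^1 -64*x^5/3 dx = -32/9;  ∫_0^1 208*x^4/9 dx = 208/45;
    ∫_0^1 -32*x^3/3 dx = -8/3;  ∫_0^1 16*x^2/9 dx = 16/27.
  Sum: 64/63 − 32/9 + 208/45 − 8/3 + 16/27 = 8/945.
∫_0^1 u² dx = 2/2835, so ||u||_L² = sqrt(70)/315.
∫_0^1 (u')² dx = 8/945, so ||u'||_L² = 2*sqrt(210)/315.
Ratio ||u||_L² / ||u'||_L² = sqrt(3)/6.
Sharp Poincaré constant on H^1_0(0, 1) is C_P = L/π = 1/π, achieved by sin(π·x).
A polynomial bump cannot attain the sharp Poincaré constant (only the first sine eigenfunction does), so the ratio is strictly less than C_P, consistent with ||u||_L² ≤ C_P ||u'||_L².


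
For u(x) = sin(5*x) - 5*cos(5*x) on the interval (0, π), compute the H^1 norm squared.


||u||_{H^1(0,π)}^2 = 338*π

u'(x) = 25*sin(5*x) + 5*cos(5*x).
Expand u² and (u')² and integrate term by term on (0, π), using: for integers n ≥ 1, ∫_0^π sin²(nx) dx = ∫_0^π cos²(nx) dx = π/2; for n ≠ n', ∫_0^π sin(nx)sin(n'x) dx = ∫_0^π cos(nx)cos(n'x) dx = 0; and by product-to-sum, ∫_0^π sin(nx)cos(n'x) dx = ½∫_0^π [sin((n+n')x) + sin((n−n')x)] dx, which is 0 when n+n' is even and 2n/(n²−n'²) when n+n' is odd (it need not vanish on (0, π)).
  u² squared terms: (-5)²·∫cos(5x)² dx = 25·π/2 = 25*π/2;  (1)²·∫sin(5x)² dx = 1·π/2 = π/2.
  u² cross terms: 2·(-5)·(1)·∫cos(5x)·sin(5x) dx = -10·(0) = 0.
  So ∫_0^π u² dx = 25*π/2 + π/2 + 0 = 13*π.
  (u')² squared terms: (5)²·∫cos(5x)² dx = 25·π/2 = 25*π/2;  (25)²·∫sin(5x)² dx = 625·π/2 = 625*π/2.
  (u')² cross terms: 2·(5)·(25)·∫cos(5x)·sin(5x) dx = 250·(0) = 0.
  So ∫_0^π (u')² dx = 25*π/2 + 625*π/2 + 0 = 325*π.
||u||_{H^1}^2 = (13*π) + (325*π) = 338*π.


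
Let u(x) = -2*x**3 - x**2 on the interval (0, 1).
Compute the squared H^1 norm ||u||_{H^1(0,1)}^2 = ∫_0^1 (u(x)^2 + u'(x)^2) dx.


||u||_{H^1}^2 = 559/35

The H^1 norm (squared) on an interval (0, L) is
  ||u||_{H^1}^2 = ∫_0^L u(x)^2 dx + ∫_0^L u'(x)^2 dx.
Compute u'(x) = -6*x**2 - 2*x.
Then u(x)^2 = 4*x**6 + 4*x**5 + x**4 and u'(x)^2 = 36*x**4 + 24*x**3 + 4*x**2.
Integrate each monomial from 0 to 1 using ∫_0^1 c·x^n dx = c·1^(n+1)/(n+1):
  ∫_0^1 u(x)^2 dx = ∫_0^1 (4*x^6 + 4*x^5 + x^4) dx. Term by term:
    ∫_0^1 4*x^6 dx = 4/7;  ∫_0^1 4*x^5 dx = 2/3;  ∫_0^1 x^4 dx = 1/5.
  Sum: 4/7 + 2/3 + 1/5 = 151/105.
  ∫_0^1 u'(x)^2 dx = ∫_0^1 (36*x^4 + 24*x^3 + 4*x^2) dx. Term by term:
    ∫_0^1 36*x^4 dx = 36/5;  ∫_0^1 24*x^3 dx = 6;  ∫_0^1 4*x^2 dx = 4/3.
  Sum: 36/5 + 6 + 4/3 = 218/15.
Adding: ||u||_{H^1}^2 = 151/105 + 218/15 = 559/35.


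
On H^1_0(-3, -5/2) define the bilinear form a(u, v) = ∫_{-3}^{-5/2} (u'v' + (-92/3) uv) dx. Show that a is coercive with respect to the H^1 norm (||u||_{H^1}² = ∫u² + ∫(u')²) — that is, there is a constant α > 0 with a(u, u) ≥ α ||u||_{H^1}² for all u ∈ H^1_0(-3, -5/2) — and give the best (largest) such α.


α = 4*(-23 + 3*π^2)/(3*(1 + 4*π^2))

Coercivity of a(·,·) on H^1_0(-3, -5/2) means a(u, u) ≥ α ||u||_{H^1}² for every u ∈ H^1_0.
The interval has length L = 1/2, and Poincaré/coercivity depend only on L. Here a(u, u) = ∫(u')² + (-92/3)·∫u².
Here c = -92/3 < 0 with |c| < (π/L)² = 4*π^2, so coercivity still holds. The condition a(u,u) ≥ α||u||_{H^1}² reads (1−α)∫(u')² ≥ (α−c)∫u². Any admissible α is ≤ 1 (rapidly oscillating u have ∫u²/∫(u')² → 0), and α = 1 would force 0 ≥ (1−c)∫u², impossible since c < 1; so 1−α > 0. By the sharp Poincaré inequality on H^1_0 of an interval of length L, ∫(u')² ≥ (π/L)²∫u² with equality for the first sine mode sin(π(x−x₀)/L) (x₀ the left endpoint), so the inequality holds for all u iff (1−α)(π/L)² ≥ α − c, i.e. α ≤ ((π/L)² + c)/((π/L)² + 1) = (1 + c(L/π)²)/(1 + (L/π)²). (Direct route, valid since c ≤ 0: Poincaré gives c∫u² ≥ c(L/π)²∫(u')², so a(u,u) ≥ (1 + c(L/π)²)∫(u')², while ||u||_{H^1}² ≤ (1 + (L/π)²)∫(u')²; dividing yields the same α.) With (π/L)² = 4*π^2 and c = -92/3, the largest admissible constant is α = ((π/L)² + c)/((π/L)² + 1).
Simplifying, α = 4*(-23 + 3*π^2)/(3*(1 + 4*π^2)).


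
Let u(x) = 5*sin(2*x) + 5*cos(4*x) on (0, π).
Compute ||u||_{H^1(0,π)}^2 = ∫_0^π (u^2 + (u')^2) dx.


||u||_{H^1(0,π)}^2 = 275*π

u'(x) = -20*sin(4*x) + 10*cos(2*x).
Expand u² and (u')² and integrate term by term on (0, π), using: for integers n ≥ 1, ∫_0^π sin²(nx) dx = ∫_0^π cos²(nx) dx = π/2; for n ≠ n', ∫_0^π sin(nx)sin(n'x) dx = ∫_0^π cos(nx)cos(n'x) dx = 0; and by product-to-sum, ∫_0^π sin(nx)cos(n'x) dx = ½∫_0^π [sin((n+n')x) + sin((n−n')x)] dx, which is 0 when n+n' is even and 2n/(n²−n'²) when n+n' is odd (it need not vanish on (0, π)).
  u² squared terms: (5)²·∫cos(4x)² dx = 25·π/2 = 25*π/2;  (5)²·∫sin(2x)² dx = 25·π/2 = 25*π/2.
  u² cross terms: 2·(5)·(5)·∫cos(4x)·sin(2x) dx = 50·(0) = 0.
  So ∫_0^π u² dx = 25*π/2 + 25*π/2 + 0 = 25*π.
  (u')² squared terms: (-20)²·∫sin(4x)² dx = 400·π/2 = 200*π;  (10)²·∫cos(2x)² dx = 100·π/2 = 50*π.
  (u')² cross terms: 2·(-20)·(10)·∫sin(4x)·cos(2x) dx = -400·(0) = 0.
  So ∫_0^π (u')² dx = 200*π + 50*π + 0 = 250*π.
||u||_{H^1}^2 = (25*π) + (250*π) = 275*π.


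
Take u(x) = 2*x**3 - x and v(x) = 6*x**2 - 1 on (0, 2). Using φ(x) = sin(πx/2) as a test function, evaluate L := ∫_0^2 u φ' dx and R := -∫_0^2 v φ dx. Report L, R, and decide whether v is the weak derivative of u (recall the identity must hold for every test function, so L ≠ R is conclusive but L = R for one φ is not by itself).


LHS = -44/π + 192/π^3, RHS = -44/π + 192/π^3. Yes, v = u' weakly.

u(x) = 2*x**3 - x, classical derivative u'(x) = 6*x**2 - 1.
φ(x) = sin(πx/2), so φ'(x) = π*cos(π*x/2)/2.
Note φ(0) = φ(2) = 0, so the boundary term u·φ vanishes.
LHS = ∫_0^2 u(x) φ'(x) dx = ∫_0^2 (π*x^3*cos(π*x/2) - π*x*cos(π*x/2)/2) dx. Term by term:
  ∫_0^2 π*x^3*cos(π*x/2) dx = -48/π + 192/π^3;  ∫_0^2 -π*x*cos(π*x/2)/2 dx = 4/π.
Sum: -48/π + 192/π^3 + 4/π = -44/π + 192/π^3.
So LHS = -44/π + 192/π^3.
∫_0^2 v(x) φ(x) dx = ∫_0^2 (6*x^2*sin(π*x/2) - sin(π*x/2)) dx. Term by term:
  ∫_0^2 -sin(π*x/2) dx = -4/π;  ∫_0^2 6*x^2*sin(π*x/2) dx = -192/π^3 + 48/π.
Sum: -4/π + -192/π^3 + 48/π = -192/π^3 + 44/π.
So RHS = -∫_0^2 v(x) φ(x) dx = -44/π + 192/π^3.
LHS = RHS, so the identity holds for this test φ.
Moreover u is smooth here and v(x) = u'(x) = 6*x**2 - 1 pointwise, so the identity holds for every test function. Hence v is the weak derivative of u.


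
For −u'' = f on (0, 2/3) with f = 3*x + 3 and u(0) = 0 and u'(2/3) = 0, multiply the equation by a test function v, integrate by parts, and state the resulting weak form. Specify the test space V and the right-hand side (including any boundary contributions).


V = {v ∈ H^1(0, 2/3) : v(0) = 0} (test functions vanish at x = 0 where u is specified); weak form: ∫_0^2/3 u'v' dx = ∫_0^2/3 (3*x + 3) v dx for all v ∈ V.

Multiply both sides by a test function v and integrate from 0 to 2/3:
  ∫_0^2/3 −u''(x) v(x) dx = ∫_0^2/3 f(x) v(x) dx.
Integrate the LHS by parts once:
  ∫_0^2/3 −u'' v dx = −[u'(x) v(x)]_0^2/3 + ∫_0^2/3 u'(x) v'(x) dx.
Thus ∫_0^2/3 u'(x) v'(x) dx = ∫_0^2/3 f(x) v(x) dx + [u'(x) v(x)]_0^2/3.
Choose V so that boundary terms are either known or forced to vanish.
Mixed BC: u(0) = 0 (Dirichlet) and u'(2/3) = 0 (Neumann). Define V = {v ∈ H^1(0, 2/3) : v(0) = 0}. Then [u' v]_0^2/3 = u'(2/3)·v(2/3) − u'(0)·0 = 0.
Weak formulation: find u (satisfying any essential BC) such that ∫_0^2/3 u'(x) v'(x) dx = ∫_0^2/3 f v dx for all v ∈ V (Dirichlet at 0 absorbed into V; the Neumann datum at x = 2/3 is zero, so no boundary term remains).
Substituting f(x) = 3*x + 3, the right-hand side is ∫_0^2/3 (3*x + 3) v dx.


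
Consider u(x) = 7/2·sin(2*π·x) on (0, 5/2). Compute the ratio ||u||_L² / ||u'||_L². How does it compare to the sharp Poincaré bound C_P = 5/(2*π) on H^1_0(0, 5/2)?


||u||_L² / ||u'||_L² = 1/(2*π) < C_P = 5/(2*π).

u(x) = 7/2·sin(2*π·x), so u'(x) = 7*π*cos(2*π*x).
Writing u(x) = A·sin(kπx/L) with A = 7/2 and k = 5, use ∫_0^L sin²(kπx/L) dx = L/2 and ∫_0^L cos²(kπx/L) dx = L/2.
u² = 49/4·sin²(2*π·x) and (u')² = 49*π^2·cos²(2*π·x), and each of sin², cos² integrates to L/2 = 5/4 over (0, 5/2).
∫_0^5/2 u² dx = 245/16, so ||u||_L² = 7*sqrt(5)/4.
∫_0^5/2 (u')² dx = 245*π^2/4, so ||u'||_L² = 7*sqrt(5)*π/2.
Ratio ||u||_L² / ||u'||_L² = 1/(2*π).
Sharp Poincaré constant on H^1_0(0, 5/2) is C_P = L/π = 5/(2*π), achieved by sin(2*π/5·x).
This is the k = 5 harmonic; the ratio L/(kπ) is strictly less than C_P = L/π, consistent with the sharp inequality ||u||_L² ≤ C_P ||u'||_L².


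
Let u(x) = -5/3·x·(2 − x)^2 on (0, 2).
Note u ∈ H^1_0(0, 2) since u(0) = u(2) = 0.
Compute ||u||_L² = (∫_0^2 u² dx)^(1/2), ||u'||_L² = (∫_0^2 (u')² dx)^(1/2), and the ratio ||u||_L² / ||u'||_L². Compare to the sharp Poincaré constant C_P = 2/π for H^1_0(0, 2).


||u||_L² / ||u'||_L² = sqrt(14)/7 < C_P = 2/π.

u(x) = -5/3·x·(2 − x)^2, so u'(x) = -5*x^2 + 40*x/3 - 20/3.
u(x) = -5/3·x·(2 − x)^2 vanishes at x = 0 and x = 2, so u ∈ H^1_0(0, 2). Differentiate via the product rule and integrate the resulting polynomials term by term.
  ∫_0^2 u² dx = ∫_0^2 (25*x^6/9 - 200*x^5/9 + 200*x^4/3 - 800*x^3/9 + 400*x^2/9) dx. Term by term:
    ∫_0^2 25*x^6/9 dx = 3200/63;  ∫_0^2 -200*x^5/9 dx = -6400/27;  ∫_0^2 200*x^4/3 dx = 1280/3;
    ∫_0^2 -800*x^3/9 dx = -3200/9;  ∫_0^2 400*x^2/9 dx = 3200/27.
  Sum: 3200/63 − 6400/27 + 1280/3 − 3200/9 + 3200/27 = 640/189.
  ∫_0^2 (u')² dx = ∫_0^2 (25*x^4 - 400*x^3/3 + 2200*x^2/9 - 1600*x/9 + 400/9) dx. Term by term:
    ∫_0^2 25*x^4 dx = 160;  ∫_0^2 -400*x^3/3 dx = -1600/3;  ∫_0^2 2200*x^2/9 dx = 17600/27;
    ∫_0^2 -1600*x/9 dx = -3200/9;  ∫_0^2 400/9 dx = 800/9.
  Sum: 160 − 1600/3 + 17600/27 − 3200/9 + 800/9 = 320/27.
∫_0^2 u² dx = 640/189, so ||u||_L² = 8*sqrt(210)/63.
∫_0^2 (u')² dx = 320/27, so ||u'||_L² = 8*sqrt(15)/9.
Ratio ||u||_L² / ||u'||_L² = sqrt(14)/7.
Sharp Poincaré constant on H^1_0(0, 2) is C_P = L/π = 2/π, achieved by sin(π/2·x).
A polynomial bump cannot attain the sharp Poincaré constant (only the first sine eigenfunction does), so the ratio is strictly less than C_P, consistent with ||u||_L² ≤ C_P ||u'||_L².


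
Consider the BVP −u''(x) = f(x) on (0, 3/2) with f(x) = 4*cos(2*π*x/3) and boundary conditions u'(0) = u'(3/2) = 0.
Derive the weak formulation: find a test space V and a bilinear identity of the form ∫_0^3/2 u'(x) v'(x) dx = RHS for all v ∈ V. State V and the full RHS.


V = H^1(0, 3/2) (no boundary constraint on v; u is determined up to an additive constant); weak form: ∫_0^3/2 u'v' dx = ∫_0^3/2 (4*cos(2*π*x/3)) v dx for all v ∈ V.

Multiply both sides by a test function v and integrate from 0 to 3/2:
  ∫_0^3/2 −u''(x) v(x) dx = ∫_0^3/2 f(x) v(x) dx.
Integrate the LHS by parts once:
  ∫_0^3/2 −u'' v dx = −[u'(x) v(x)]_0^3/2 + ∫_0^3/2 u'(x) v'(x) dx.
Thus ∫_0^3/2 u'(x) v'(x) dx = ∫_0^3/2 f(x) v(x) dx + [u'(x) v(x)]_0^3/2.
Choose V so that boundary terms are either known or forced to vanish.
u has homogeneous Neumann: u'(0) = u'(3/2) = 0. So [u' v]_0^3/2 = 0·v(3/2) − 0·v(0) = 0 for any v; take V = H^1(0, 3/2).
Weak formulation: find u (satisfying any essential BC) such that ∫_0^3/2 u'(x) v'(x) dx = ∫_0^3/2 f v dx for all v ∈ V (homogeneous Neumann, so boundary terms vanish).
Substituting f(x) = 4*cos(2*π*x/3), the right-hand side is ∫_0^3/2 (4*cos(2*π*x/3)) v dx.
Compatibility check (pure Neumann): taking v ≡ 1 ∈ V gives 0 = ∫_0^3/2 f dx + (0) − (0), i.e. ∫_0^3/2 f dx must equal u'(0) − u'(3/2) = 0. Indeed ∫_0^3/2 (4*cos(2*π*x/3)) dx = 0, so the data are compatible. The solution is then unique only up to an additive constant (fix it e.g. by requiring ∫_0^3/2 u dx = 0).


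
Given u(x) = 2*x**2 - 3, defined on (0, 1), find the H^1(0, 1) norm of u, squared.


||u||_{H^1}^2 = 167/15

The H^1 norm (squared) on an interval (0, L) is
  ||u||_{H^1}^2 = ∫_0^L u(x)^2 dx + ∫_0^L u'(x)^2 dx.
Compute u'(x) = 4*x.
Then u(x)^2 = 4*x**4 - 12*x**2 + 9 and u'(x)^2 = 16*x**2.
Integrate each monomial from 0 to 1 using ∫_0^1 c·x^n dx = c·1^(n+1)/(n+1):
  ∫_0^1 u(x)^2 dx = ∫_0^1 (4*x^4 - 12*x^2 + 9) dx. Term by term:
    ∫_0^1 4*x^4 dx = 4/5;  ∫_0^1 -12*x^2 dx = -4;  ∫_0^1 9 dx = 9.
  Sum: 4/5 − 4 + 9 = 29/5.
  ∫_0^1 u'(x)^2 dx = ∫_0^1 (16*x^2) dx. Term by term:
    ∫_0^1 16*x^2 dx = 16/3.
Adding: ||u||_{H^1}^2 = 29/5 + 16/3 = 167/15.


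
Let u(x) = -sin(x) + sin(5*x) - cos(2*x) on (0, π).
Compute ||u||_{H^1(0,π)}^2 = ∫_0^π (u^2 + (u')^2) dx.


||u||_{H^1(0,π)}^2 = -80/7 + 33*π/2

u'(x) = 2*sin(2*x) - cos(x) + 5*cos(5*x).
Expand u² and (u')² and integrate term by term on (0, π), using: for integers n ≥ 1, ∫_0^π sin²(nx) dx = ∫_0^π cos²(nx) dx = π/2; for n ≠ n', ∫_0^π sin(nx)sin(n'x) dx = ∫_0^π cos(nx)cos(n'x) dx = 0; and by product-to-sum, ∫_0^π sin(nx)cos(n'x) dx = ½∫_0^π [sin((n+n')x) + sin((n−n')x)] dx, which is 0 when n+n' is even and 2n/(n²−n'²) when n+n' is odd (it need not vanish on (0, π)).
  u² squared terms: (-1)²·∫cos(2x)² dx = 1·π/2 = π/2;  (-1)²·∫sin(x)² dx = 1·π/2 = π/2;  (1)²·∫sin(5x)² dx = 1·π/2 = π/2.
  u² cross terms: 2·(-1)·(-1)·∫cos(2x)·sin(x) dx = 2·(-2/3) = -4/3;  2·(-1)·(1)·∫cos(2x)·sin(5x) dx = -2·(10/21) = -20/21;  2·(-1)·(1)·∫sin(x)·sin(5x) dx = -2·(0) = 0.
  So ∫_0^π u² dx = π/2 + π/2 + π/2 − 4/3 − 20/21 + 0 = -16/7 + 3*π/2.
  (u')² squared terms: (-1)²·∫cos(x)² dx = 1·π/2 = π/2;  (2)²·∫sin(2x)² dx = 4·π/2 = 2*π;  (5)²·∫cos(5x)² dx = 25·π/2 = 25*π/2.
  (u')² cross terms: 2·(-1)·(2)·∫cos(x)·sin(2x) dx = -4·(4/3) = -16/3;  2·(-1)·(5)·∫cos(x)·cos(5x) dx = -10·(0) = 0;  2·(2)·(5)·∫sin(2x)·cos(5x) dx = 20·(-4/21) = -80/21.
  So ∫_0^π (u')² dx = π/2 + 2*π + 25*π/2 − 16/3 + 0 − 80/21 = -64/7 + 15*π.
||u||_{H^1}^2 = (-16/7 + 3*π/2) + (-64/7 + 15*π) = -80/7 + 33*π/2.


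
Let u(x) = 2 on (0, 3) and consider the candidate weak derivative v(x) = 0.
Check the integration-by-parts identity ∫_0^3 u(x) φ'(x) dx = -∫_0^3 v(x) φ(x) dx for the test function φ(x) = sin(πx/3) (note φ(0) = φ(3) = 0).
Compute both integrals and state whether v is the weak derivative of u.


LHS = 0, RHS = 0. Yes, v = u' weakly.

u(x) = 2, classical derivative u'(x) = 0.
φ(x) = sin(πx/3), so φ'(x) = π*cos(π*x/3)/3.
Note φ(0) = φ(3) = 0, so the boundary term u·φ vanishes.
LHS = ∫_0^3 u(x) φ'(x) dx = ∫_0^3 (2*π*cos(π*x/3)/3) dx. Term by term:
  ∫_0^3 2*π*cos(π*x/3)/3 dx = 0.
So LHS = 0.
∫_0^3 v(x) φ(x) dx = ∫_0^3 (0) dx. Term by term:
  ∫_0^3 0 dx = 0.
So RHS = -∫_0^3 v(x) φ(x) dx = 0.
LHS = RHS, so the identity holds for this test φ.
Moreover u is smooth here and v(x) = u'(x) = 0 pointwise, so the identity holds for every test function. Hence v is the weak derivative of u.


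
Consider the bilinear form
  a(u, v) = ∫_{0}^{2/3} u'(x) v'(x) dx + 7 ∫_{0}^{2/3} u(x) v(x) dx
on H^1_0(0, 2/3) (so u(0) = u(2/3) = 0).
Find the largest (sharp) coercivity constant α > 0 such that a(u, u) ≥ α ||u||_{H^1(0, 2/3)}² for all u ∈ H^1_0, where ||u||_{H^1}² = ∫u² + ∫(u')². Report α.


α = 1

Coercivity of a(·,·) on H^1_0(0, 2/3) means a(u, u) ≥ α ||u||_{H^1}² for every u ∈ H^1_0.
The interval has length L = 2/3, and Poincaré/coercivity depend only on L. Here a(u, u) = ∫(u')² + (7)·∫u².
Here c = 7 ≥ 1, so a(u,u) = ∫(u')² + c∫u² ≥ ∫(u')² + ∫u² = ||u||_{H^1}², i.e. α = 1 works. No larger α is possible: a(u,u) ≥ α||u||_{H^1}² means (1−α)∫(u')² ≥ (α−c)∫u², and for the modes u_n = sin(nπ(x−x₀)/L) (x₀ the left endpoint) one has ∫u_n²/∫(u_n')² = (L/(nπ))² → 0, so a(u_n,u_n)/||u_n||_{H^1}² → 1. Hence the optimal constant is α = 1.
Therefore α = 1.
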